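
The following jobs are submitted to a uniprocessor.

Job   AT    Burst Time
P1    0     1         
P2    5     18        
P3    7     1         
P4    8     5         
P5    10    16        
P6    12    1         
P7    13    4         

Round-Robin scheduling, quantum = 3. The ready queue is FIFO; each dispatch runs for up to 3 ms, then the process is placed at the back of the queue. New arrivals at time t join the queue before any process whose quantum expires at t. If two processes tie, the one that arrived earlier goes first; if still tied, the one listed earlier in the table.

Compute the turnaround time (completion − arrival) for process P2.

Schedule: | P1 0-1 | idle 1-5 | P2 5-8 | P3 8-9 | P4 9-12 | P2 12-15 | P5 15-18 | P6 18-19 | P4 19-21 | P7 21-24 | P2 24-27 | P5 27-30 | P7 30-31 | P2 31-34 | P5 34-37 | P2 37-40 | P5 40-43 | P2 43-46 | P5 46-50 |
Completion: P1=1  P2=46  P3=9  P4=21  P5=50  P6=19  P7=31
Turnaround(P2) = completion − arrival = 46 − 5 = 41

41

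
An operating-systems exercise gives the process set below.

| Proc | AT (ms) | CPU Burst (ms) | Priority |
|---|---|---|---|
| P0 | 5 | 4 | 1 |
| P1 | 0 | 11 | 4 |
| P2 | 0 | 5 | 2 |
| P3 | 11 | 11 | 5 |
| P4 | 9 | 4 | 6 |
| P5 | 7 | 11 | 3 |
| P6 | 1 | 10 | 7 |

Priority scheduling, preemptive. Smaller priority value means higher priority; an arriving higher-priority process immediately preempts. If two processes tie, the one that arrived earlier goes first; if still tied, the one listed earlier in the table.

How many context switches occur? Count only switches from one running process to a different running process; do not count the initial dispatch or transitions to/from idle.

6

Timeline: | P2 0-5 | P0 5-9 | P5 9-20 | P1 20-31 | P3 31-42 | P4 42-46 | P6 46-56 |
Completion: P0=9  P1=31  P2=5  P3=42  P4=46  P5=20  P6=56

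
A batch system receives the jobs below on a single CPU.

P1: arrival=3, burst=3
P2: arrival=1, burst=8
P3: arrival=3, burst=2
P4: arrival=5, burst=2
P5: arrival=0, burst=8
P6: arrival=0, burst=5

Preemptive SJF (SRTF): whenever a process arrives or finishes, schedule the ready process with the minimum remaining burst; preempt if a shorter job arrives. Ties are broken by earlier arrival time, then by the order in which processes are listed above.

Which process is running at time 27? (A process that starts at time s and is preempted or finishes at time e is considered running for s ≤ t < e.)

P2

Timeline: | P6 0-5 | P3 5-7 | P4 7-9 | P1 9-12 | P5 12-20 | P2 20-28 |
Completion: P1=12  P2=28  P3=7  P4=9  P5=20  P6=5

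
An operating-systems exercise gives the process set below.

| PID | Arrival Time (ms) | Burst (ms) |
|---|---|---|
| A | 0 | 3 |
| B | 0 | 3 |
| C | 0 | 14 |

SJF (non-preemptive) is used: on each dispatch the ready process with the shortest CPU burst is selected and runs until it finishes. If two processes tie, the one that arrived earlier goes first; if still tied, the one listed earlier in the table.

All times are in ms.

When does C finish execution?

20

Gantt: | A 0-3 | B 3-6 | C 6-20 |
Completion: A=3  B=6  C=20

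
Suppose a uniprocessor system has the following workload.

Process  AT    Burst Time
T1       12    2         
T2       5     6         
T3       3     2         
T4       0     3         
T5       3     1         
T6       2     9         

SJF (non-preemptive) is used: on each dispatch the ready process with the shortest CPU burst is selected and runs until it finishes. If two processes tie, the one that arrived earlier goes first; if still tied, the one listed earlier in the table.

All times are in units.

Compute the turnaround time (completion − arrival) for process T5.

Gantt: | T4 0-3 | T5 3-4 | T3 4-6 | T2 6-12 | T1 12-14 | T6 14-23 |
Completion: T1=14  T2=12  T3=6  T4=3  T5=4  T6=23
Turnaround(T5) = completion − arrival = 4 − 3 = 1

1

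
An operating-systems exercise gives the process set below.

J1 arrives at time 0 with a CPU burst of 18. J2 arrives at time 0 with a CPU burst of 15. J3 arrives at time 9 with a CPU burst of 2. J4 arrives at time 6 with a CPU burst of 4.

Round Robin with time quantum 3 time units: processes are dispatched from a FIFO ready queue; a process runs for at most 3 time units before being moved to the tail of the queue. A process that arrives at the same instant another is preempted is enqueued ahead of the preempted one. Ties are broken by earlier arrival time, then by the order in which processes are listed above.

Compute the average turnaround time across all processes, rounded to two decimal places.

24.50

Gantt: | J1 0-3 | J2 3-6 | J1 6-9 | J4 9-12 | J2 12-15 | J3 15-17 | J1 17-20 | J4 20-21 | J2 21-24 | J1 24-27 | J2 27-30 | J1 30-33 | J2 33-36 | J1 36-39 |
Completion: J1=39  J2=36  J3=17  J4=21
Turnaround (C−A): J1=39  J2=36  J3=8  J4=15
Turnaround times: J1=39, J2=36, J3=8, J4=15
Average turnaround = (39+36+8+15) / 4 = 98/4 = 24.50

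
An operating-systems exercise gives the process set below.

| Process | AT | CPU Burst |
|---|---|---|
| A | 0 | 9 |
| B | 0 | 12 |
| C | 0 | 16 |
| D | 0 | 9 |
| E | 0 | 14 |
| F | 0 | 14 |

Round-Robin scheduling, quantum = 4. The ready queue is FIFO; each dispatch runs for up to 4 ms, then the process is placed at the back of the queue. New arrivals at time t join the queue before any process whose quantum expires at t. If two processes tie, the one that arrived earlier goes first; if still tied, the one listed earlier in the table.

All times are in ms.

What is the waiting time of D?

49

Timeline: | A 0-4 | B 4-8 | C 8-12 | D 12-16 | E 16-20 | F 20-24 | A 24-28 | B 28-32 | C 32-36 | D 36-40 | E 40-44 | F 44-48 | A 48-49 | B 49-53 | C 53-57 | D 57-58 | E 58-62 | F 62-66 | C 66-70 | E 70-72 | F 72-74 |
Completion: A=49  B=53  C=70  D=58  E=72  F=74
Turnaround (C−A): A=49  B=53  C=70  D=58  E=72  F=74
Waiting(D) = turnaround − burst = 58 − 9 = 49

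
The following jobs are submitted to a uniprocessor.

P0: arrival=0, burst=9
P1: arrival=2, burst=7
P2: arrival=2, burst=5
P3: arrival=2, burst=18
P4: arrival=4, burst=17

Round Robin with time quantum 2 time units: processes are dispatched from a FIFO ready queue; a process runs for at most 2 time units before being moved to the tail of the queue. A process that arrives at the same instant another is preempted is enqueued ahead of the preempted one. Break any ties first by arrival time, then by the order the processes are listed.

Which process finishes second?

P1

Gantt: | P0 0-2 | P1 2-4 | P2 4-6 | P3 6-8 | P0 8-10 | P4 10-12 | P1 12-14 | P2 14-16 | P3 16-18 | P0 18-20 | P4 20-22 | P1 22-24 | P2 24-25 | P3 25-27 | P0 27-29 | P4 29-31 | P1 31-32 | P3 32-34 | P0 34-35 | P4 35-37 | P3 37-39 | P4 39-41 | P3 41-43 | P4 43-45 | P3 45-47 | P4 47-49 | P3 49-51 | P4 51-53 | P3 53-55 | P4 55-56 |
Completion: P0=35  P1=32  P2=25  P3=55  P4=56
Turnaround (C−A): P0=35  P1=30  P2=23  P3=53  P4=52
Finish order: P2 → P1 → P0 → P3 → P4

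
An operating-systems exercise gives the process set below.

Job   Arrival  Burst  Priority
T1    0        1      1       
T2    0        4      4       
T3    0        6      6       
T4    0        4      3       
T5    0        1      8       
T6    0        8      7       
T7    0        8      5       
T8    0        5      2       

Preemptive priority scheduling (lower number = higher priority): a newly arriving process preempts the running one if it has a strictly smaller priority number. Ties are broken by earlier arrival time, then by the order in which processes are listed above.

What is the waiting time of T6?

Timeline: | T1 0-1 | T8 1-6 | T4 6-10 | T2 10-14 | T7 14-22 | T3 22-28 | T6 28-36 | T5 36-37 |
Completion: T1=1  T2=14  T3=28  T4=10  T5=37  T6=36  T7=22  T8=6
Turnaround (C−A): T1=1  T2=14  T3=28  T4=10  T5=37  T6=36  T7=22  T8=6
Waiting(T6) = turnaround − burst = 36 − 8 = 28

28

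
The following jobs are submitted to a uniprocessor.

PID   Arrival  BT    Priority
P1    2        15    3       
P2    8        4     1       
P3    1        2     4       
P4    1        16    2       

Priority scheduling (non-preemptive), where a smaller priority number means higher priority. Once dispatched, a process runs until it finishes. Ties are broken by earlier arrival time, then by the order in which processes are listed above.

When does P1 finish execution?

36

Gantt: | idle 0-1 | P4 1-17 | P2 17-21 | P1 21-36 | P3 36-38 |
Completion: P1=36  P2=21  P3=38  P4=17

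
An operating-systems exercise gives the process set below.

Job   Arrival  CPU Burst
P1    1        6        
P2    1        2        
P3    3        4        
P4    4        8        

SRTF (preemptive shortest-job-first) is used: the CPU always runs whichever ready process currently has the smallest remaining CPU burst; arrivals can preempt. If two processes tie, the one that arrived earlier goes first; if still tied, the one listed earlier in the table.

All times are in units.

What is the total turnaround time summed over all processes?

Gantt: | idle 0-1 | P2 1-3 | P3 3-7 | P1 7-13 | P4 13-21 |
Completion: P1=13  P2=3  P3=7  P4=21
Turnaround (C−A): P1=12  P2=2  P3=4  P4=17
Turnaround = completion − arrival: P1=12, P2=2, P3=4, P4=17
Total turnaround = 12 + 2 + 4 + 17 = 35

35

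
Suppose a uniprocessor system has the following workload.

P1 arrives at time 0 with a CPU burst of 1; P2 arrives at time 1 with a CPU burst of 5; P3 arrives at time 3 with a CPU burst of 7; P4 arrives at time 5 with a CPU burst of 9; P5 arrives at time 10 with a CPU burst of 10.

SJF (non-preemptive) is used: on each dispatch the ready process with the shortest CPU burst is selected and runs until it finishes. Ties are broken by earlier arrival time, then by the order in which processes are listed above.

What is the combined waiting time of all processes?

23

Schedule: | P1 0-1 | P2 1-6 | P3 6-13 | P4 13-22 | P5 22-32 |
Completion: P1=1  P2=6  P3=13  P4=22  P5=32
Turnaround (C−A): P1=1  P2=5  P3=10  P4=17  P5=22
Waiting = turnaround − burst: P1=0, P2=0, P3=3, P4=8, P5=12
Total waiting = 0 + 0 + 3 + 8 + 12 = 23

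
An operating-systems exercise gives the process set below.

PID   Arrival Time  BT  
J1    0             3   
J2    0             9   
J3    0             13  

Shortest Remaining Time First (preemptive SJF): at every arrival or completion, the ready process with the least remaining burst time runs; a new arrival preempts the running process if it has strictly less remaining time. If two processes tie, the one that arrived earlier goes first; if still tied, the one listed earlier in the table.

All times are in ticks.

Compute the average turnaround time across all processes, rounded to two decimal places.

13.33

Schedule: | J1 0-3 | J2 3-12 | J3 12-25 |
Completion: J1=3  J2=12  J3=25
Turnaround times: J1=3, J2=12, J3=25
Average turnaround = (3+12+25) / 3 = 40/3 = 13.33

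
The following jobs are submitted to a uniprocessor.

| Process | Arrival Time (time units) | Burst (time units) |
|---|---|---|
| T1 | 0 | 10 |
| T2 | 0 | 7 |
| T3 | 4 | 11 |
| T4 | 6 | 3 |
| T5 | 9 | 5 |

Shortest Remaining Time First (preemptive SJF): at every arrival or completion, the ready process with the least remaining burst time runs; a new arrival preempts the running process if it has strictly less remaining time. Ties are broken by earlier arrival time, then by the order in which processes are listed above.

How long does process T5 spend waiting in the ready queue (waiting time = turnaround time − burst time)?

Gantt: | T2 0-7 | T4 7-10 | T5 10-15 | T1 15-25 | T3 25-36 |
Completion: T1=25  T2=7  T3=36  T4=10  T5=15
Turnaround (C−A): T1=25  T2=7  T3=32  T4=4  T5=6
Waiting(T5) = turnaround − burst = 6 − 5 = 1

1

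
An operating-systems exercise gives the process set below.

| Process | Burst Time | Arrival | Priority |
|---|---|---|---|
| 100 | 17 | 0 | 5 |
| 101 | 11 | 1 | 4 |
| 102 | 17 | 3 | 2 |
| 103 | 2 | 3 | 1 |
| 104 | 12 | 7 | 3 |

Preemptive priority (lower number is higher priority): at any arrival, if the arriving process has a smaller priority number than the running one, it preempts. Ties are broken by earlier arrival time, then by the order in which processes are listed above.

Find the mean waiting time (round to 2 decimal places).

Gantt: | 100 0-1 | 101 1-3 | 103 3-5 | 102 5-22 | 104 22-34 | 101 34-43 | 100 43-59 |
Completion: 100=59  101=43  102=22  103=5  104=34
Turnaround (C−A): 100=59  101=42  102=19  103=2  104=27
Waiting times: 100=42, 101=31, 102=2, 103=0, 104=15
Average waiting = (42+31+2+0+15) / 5 = 90/5 = 18.00

18.00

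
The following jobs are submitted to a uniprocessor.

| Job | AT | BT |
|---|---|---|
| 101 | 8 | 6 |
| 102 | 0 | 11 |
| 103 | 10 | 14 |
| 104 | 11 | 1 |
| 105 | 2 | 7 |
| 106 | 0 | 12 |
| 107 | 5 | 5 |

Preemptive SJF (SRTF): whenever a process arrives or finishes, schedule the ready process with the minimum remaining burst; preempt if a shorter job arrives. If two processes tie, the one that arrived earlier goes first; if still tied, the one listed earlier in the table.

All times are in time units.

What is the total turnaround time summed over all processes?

Schedule: | 102 0-2 | 105 2-9 | 107 9-11 | 104 11-12 | 107 12-15 | 101 15-21 | 102 21-30 | 106 30-42 | 103 42-56 |
Completion: 101=21  102=30  103=56  104=12  105=9  106=42  107=15
Turnaround (C−A): 101=13  102=30  103=46  104=1  105=7  106=42  107=10
Turnaround = completion − arrival: 101=13, 102=30, 103=46, 104=1, 105=7, 106=42, 107=10
Total turnaround = 13 + 30 + 46 + 1 + 7 + 42 + 10 = 149

149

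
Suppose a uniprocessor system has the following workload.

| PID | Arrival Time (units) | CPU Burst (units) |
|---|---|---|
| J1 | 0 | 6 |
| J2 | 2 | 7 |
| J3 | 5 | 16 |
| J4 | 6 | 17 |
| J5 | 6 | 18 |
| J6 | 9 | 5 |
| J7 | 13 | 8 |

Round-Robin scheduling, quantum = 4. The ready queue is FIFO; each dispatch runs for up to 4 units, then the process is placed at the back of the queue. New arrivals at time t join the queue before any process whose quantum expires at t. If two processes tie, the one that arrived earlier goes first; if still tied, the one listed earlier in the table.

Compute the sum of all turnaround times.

308

Schedule: | J1 0-4 | J2 4-8 | J1 8-10 | J3 10-14 | J4 14-18 | J5 18-22 | J2 22-25 | J6 25-29 | J7 29-33 | J3 33-37 | J4 37-41 | J5 41-45 | J6 45-46 | J7 46-50 | J3 50-54 | J4 54-58 | J5 58-62 | J3 62-66 | J4 66-70 | J5 70-74 | J4 74-75 | J5 75-77 |
Completion: J1=10  J2=25  J3=66  J4=75  J5=77  J6=46  J7=50
Turnaround (C−A): J1=10  J2=23  J3=61  J4=69  J5=71  J6=37  J7=37
Turnaround = completion − arrival: J1=10, J2=23, J3=61, J4=69, J5=71, J6=37, J7=37
Total turnaround = 10 + 23 + 61 + 69 + 71 + 37 + 37 = 308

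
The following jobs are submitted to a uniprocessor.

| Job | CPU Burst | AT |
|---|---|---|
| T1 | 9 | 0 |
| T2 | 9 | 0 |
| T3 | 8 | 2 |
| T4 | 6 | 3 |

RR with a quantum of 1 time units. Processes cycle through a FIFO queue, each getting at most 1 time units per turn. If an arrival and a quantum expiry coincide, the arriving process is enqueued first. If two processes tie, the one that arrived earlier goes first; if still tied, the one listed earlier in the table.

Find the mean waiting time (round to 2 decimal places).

20.50

Gantt: | T1 0-1 | T2 1-2 | T1 2-3 | T3 3-4 | T2 4-5 | T4 5-6 | T1 6-7 | T3 7-8 | T2 8-9 | T4 9-10 | T1 10-11 | T3 11-12 | T2 12-13 | T4 13-14 | T1 14-15 | T3 15-16 | T2 16-17 | T4 17-18 | T1 18-19 | T3 19-20 | T2 20-21 | T4 21-22 | T1 22-23 | T3 23-24 | T2 24-25 | T4 25-26 | T1 26-27 | T3 27-28 | T2 28-29 | T1 29-30 | T3 30-31 | T2 31-32 |
Completion: T1=30  T2=32  T3=31  T4=26
Turnaround (C−A): T1=30  T2=32  T3=29  T4=23
Waiting times: T1=21, T2=23, T3=21, T4=17
Average waiting = (21+23+21+17) / 4 = 82/4 = 20.50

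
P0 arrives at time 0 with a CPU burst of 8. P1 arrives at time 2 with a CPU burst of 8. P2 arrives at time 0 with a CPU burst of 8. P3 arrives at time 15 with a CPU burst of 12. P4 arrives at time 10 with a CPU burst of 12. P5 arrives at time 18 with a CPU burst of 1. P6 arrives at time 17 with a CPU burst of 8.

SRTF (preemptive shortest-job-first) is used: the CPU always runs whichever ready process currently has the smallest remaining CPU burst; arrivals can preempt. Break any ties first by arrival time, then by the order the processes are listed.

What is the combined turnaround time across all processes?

141

Gantt: | P0 0-8 | P2 8-16 | P1 16-18 | P5 18-19 | P1 19-25 | P6 25-33 | P4 33-45 | P3 45-57 |
Completion: P0=8  P1=25  P2=16  P3=57  P4=45  P5=19  P6=33
Turnaround = completion − arrival: P0=8, P1=23, P2=16, P3=42, P4=35, P5=1, P6=16
Total turnaround = 8 + 23 + 16 + 42 + 35 + 1 + 16 = 141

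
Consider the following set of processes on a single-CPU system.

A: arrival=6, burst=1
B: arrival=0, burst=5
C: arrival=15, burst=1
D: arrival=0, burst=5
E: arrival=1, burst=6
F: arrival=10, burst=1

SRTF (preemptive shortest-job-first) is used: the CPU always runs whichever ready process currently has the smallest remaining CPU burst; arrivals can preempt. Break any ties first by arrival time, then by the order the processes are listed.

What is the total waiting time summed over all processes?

Timeline: | B 0-5 | D 5-6 | A 6-7 | D 7-11 | F 11-12 | E 12-15 | C 15-16 | E 16-19 |
Completion: A=7  B=5  C=16  D=11  E=19  F=12
Waiting = turnaround − burst: A=0, B=0, C=0, D=6, E=12, F=1
Total waiting = 0 + 0 + 0 + 6 + 12 + 1 = 19

19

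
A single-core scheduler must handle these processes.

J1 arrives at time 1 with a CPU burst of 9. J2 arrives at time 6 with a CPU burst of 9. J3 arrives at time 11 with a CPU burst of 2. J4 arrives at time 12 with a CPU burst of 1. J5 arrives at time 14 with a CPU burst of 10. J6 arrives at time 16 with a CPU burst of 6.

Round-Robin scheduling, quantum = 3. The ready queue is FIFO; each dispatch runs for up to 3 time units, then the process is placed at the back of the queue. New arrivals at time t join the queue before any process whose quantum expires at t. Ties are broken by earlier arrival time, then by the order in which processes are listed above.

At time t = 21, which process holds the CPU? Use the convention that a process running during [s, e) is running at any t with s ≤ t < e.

J5

Gantt: | idle 0-1 | J1 1-7 | J2 7-10 | J1 10-13 | J2 13-16 | J3 16-18 | J4 18-19 | J5 19-22 | J6 22-25 | J2 25-28 | J5 28-31 | J6 31-34 | J5 34-38 |
Completion: J1=13  J2=28  J3=18  J4=19  J5=38  J6=34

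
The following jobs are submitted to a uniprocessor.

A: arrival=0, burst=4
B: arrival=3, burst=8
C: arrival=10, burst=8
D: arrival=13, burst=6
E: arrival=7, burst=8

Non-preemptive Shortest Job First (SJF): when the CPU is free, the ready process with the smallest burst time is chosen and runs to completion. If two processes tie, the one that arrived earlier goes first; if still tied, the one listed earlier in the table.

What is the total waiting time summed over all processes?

29

Timeline: | A 0-4 | B 4-12 | E 12-20 | D 20-26 | C 26-34 |
Completion: A=4  B=12  C=34  D=26  E=20
Waiting = turnaround − burst: A=0, B=1, C=16, D=7, E=5
Total waiting = 0 + 1 + 16 + 7 + 5 = 29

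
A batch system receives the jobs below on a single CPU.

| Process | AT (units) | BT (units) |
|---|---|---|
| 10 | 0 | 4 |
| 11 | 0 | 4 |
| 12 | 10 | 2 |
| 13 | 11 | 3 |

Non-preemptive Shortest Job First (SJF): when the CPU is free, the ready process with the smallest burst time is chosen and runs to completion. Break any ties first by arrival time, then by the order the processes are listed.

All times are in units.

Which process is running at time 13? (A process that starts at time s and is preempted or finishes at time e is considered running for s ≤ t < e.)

13

Schedule: | 10 0-4 | 11 4-8 | idle 8-10 | 12 10-12 | 13 12-15 |
Completion: 10=4  11=8  12=12  13=15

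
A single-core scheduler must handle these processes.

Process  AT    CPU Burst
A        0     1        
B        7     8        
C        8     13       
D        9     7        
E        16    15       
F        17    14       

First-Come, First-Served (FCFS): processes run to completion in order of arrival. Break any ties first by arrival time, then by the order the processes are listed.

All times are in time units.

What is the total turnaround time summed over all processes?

Gantt: | A 0-1 | idle 1-7 | B 7-15 | C 15-28 | D 28-35 | E 35-50 | F 50-64 |
Completion: A=1  B=15  C=28  D=35  E=50  F=64
Turnaround = completion − arrival: A=1, B=8, C=20, D=26, E=34, F=47
Total turnaround = 1 + 8 + 20 + 26 + 34 + 47 = 136

136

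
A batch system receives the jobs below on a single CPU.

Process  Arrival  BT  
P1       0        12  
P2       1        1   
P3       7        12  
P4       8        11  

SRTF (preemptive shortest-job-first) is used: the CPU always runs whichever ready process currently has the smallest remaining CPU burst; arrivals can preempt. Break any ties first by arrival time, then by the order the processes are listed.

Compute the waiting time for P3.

17

Schedule: | P1 0-1 | P2 1-2 | P1 2-13 | P4 13-24 | P3 24-36 |
Completion: P1=13  P2=2  P3=36  P4=24
Waiting(P3) = turnaround − burst = 29 − 12 = 17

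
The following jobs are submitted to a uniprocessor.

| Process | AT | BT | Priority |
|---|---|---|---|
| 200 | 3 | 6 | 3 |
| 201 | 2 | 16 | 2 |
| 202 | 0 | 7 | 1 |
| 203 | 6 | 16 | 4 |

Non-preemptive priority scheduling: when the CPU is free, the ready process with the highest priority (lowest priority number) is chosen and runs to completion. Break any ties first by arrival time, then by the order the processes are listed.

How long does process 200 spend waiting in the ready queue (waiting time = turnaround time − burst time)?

20

Schedule: | 202 0-7 | 201 7-23 | 200 23-29 | 203 29-45 |
Completion: 200=29  201=23  202=7  203=45
Waiting(200) = turnaround − burst = 26 − 6 = 20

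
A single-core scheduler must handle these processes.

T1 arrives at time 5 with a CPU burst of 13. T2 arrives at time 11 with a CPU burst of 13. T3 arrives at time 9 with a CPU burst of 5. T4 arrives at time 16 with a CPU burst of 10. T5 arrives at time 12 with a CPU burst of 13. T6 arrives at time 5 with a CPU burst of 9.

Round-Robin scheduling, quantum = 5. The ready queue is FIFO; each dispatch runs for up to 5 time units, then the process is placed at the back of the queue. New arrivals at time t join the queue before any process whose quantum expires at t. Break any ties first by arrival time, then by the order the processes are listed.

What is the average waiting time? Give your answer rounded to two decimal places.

30.00

Schedule: | idle 0-5 | T1 5-10 | T6 10-15 | T3 15-20 | T1 20-25 | T2 25-30 | T5 30-35 | T6 35-39 | T4 39-44 | T1 44-47 | T2 47-52 | T5 52-57 | T4 57-62 | T2 62-65 | T5 65-68 |
Completion: T1=47  T2=65  T3=20  T4=62  T5=68  T6=39
Waiting times: T1=29, T2=41, T3=6, T4=36, T5=43, T6=25
Average waiting = (29+41+6+36+43+25) / 6 = 180/6 = 30.00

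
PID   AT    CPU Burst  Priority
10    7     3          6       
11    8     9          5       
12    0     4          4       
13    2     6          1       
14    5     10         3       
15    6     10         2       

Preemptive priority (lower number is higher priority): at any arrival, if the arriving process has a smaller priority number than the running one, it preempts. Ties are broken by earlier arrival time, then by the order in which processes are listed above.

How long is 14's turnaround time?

Schedule: | 12 0-2 | 13 2-8 | 15 8-18 | 14 18-28 | 12 28-30 | 11 30-39 | 10 39-42 |
Completion: 10=42  11=39  12=30  13=8  14=28  15=18
Turnaround(14) = completion − arrival = 28 − 5 = 23

23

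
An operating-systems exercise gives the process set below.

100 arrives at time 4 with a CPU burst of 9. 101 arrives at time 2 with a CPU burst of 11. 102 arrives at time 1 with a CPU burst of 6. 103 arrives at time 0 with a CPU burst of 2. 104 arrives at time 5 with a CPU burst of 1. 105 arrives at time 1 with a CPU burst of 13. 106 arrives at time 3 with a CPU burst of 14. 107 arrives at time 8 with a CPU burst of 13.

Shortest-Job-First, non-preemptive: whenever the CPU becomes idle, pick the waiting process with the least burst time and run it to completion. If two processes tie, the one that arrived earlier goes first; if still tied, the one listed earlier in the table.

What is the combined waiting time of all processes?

139

Timeline: | 103 0-2 | 102 2-8 | 104 8-9 | 100 9-18 | 101 18-29 | 105 29-42 | 107 42-55 | 106 55-69 |
Completion: 100=18  101=29  102=8  103=2  104=9  105=42  106=69  107=55
Turnaround (C−A): 100=14  101=27  102=7  103=2  104=4  105=41  106=66  107=47
Waiting = turnaround − burst: 100=5, 101=16, 102=1, 103=0, 104=3, 105=28, 106=52, 107=34
Total waiting = 5 + 16 + 1 + 0 + 3 + 28 + 52 + 34 = 139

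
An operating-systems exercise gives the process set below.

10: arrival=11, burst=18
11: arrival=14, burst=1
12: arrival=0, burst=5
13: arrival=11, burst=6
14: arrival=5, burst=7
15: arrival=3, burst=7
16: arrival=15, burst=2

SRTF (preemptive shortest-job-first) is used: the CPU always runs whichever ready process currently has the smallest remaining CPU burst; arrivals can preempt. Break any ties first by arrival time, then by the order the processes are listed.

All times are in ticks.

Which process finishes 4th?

16

Schedule: | 12 0-5 | 15 5-12 | 13 12-14 | 11 14-15 | 16 15-17 | 13 17-21 | 14 21-28 | 10 28-46 |
Completion: 10=46  11=15  12=5  13=21  14=28  15=12  16=17
Finish order: 12 → 15 → 11 → 16 → 13 → 14 → 10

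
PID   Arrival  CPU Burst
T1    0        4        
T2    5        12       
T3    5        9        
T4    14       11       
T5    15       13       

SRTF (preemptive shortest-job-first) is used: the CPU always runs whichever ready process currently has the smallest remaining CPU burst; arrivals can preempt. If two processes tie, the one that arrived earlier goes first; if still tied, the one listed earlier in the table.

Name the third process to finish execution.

T4

Schedule: | T1 0-4 | idle 4-5 | T3 5-14 | T4 14-25 | T2 25-37 | T5 37-50 |
Completion: T1=4  T2=37  T3=14  T4=25  T5=50
Turnaround (C−A): T1=4  T2=32  T3=9  T4=11  T5=35
Finish order: T1 → T3 → T4 → T2 → T5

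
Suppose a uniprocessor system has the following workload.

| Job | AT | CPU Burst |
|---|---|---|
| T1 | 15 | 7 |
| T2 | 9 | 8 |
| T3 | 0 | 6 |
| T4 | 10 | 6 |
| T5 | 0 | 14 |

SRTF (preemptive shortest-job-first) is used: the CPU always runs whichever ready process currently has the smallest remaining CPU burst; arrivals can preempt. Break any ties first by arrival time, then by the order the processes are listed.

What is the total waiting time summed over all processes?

Schedule: | T3 0-6 | T5 6-9 | T2 9-10 | T4 10-16 | T2 16-23 | T1 23-30 | T5 30-41 |
Completion: T1=30  T2=23  T3=6  T4=16  T5=41
Turnaround (C−A): T1=15  T2=14  T3=6  T4=6  T5=41
Waiting = turnaround − burst: T1=8, T2=6, T3=0, T4=0, T5=27
Total waiting = 8 + 6 + 0 + 0 + 27 = 41

41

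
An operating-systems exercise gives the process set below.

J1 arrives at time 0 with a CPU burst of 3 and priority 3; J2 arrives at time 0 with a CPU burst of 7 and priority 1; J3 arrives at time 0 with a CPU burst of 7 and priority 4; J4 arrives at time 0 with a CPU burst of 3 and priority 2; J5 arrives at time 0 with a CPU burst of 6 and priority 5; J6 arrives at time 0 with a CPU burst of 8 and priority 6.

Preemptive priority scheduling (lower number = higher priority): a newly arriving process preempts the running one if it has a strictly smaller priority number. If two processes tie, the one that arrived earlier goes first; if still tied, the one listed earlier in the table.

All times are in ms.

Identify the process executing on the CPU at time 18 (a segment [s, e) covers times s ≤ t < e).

Schedule: | J2 0-7 | J4 7-10 | J1 10-13 | J3 13-20 | J5 20-26 | J6 26-34 |
Completion: J1=13  J2=7  J3=20  J4=10  J5=26  J6=34
Turnaround (C−A): J1=13  J2=7  J3=20  J4=10  J5=26  J6=34

J3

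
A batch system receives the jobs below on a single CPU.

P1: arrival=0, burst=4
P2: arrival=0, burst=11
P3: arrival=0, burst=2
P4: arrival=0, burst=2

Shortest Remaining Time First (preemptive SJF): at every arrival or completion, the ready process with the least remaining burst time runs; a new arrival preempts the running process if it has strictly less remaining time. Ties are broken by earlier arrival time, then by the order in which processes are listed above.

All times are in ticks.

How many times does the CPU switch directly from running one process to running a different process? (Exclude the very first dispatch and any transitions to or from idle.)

3

Timeline: | P3 0-2 | P4 2-4 | P1 4-8 | P2 8-19 |
Completion: P1=8  P2=19  P3=2  P4=4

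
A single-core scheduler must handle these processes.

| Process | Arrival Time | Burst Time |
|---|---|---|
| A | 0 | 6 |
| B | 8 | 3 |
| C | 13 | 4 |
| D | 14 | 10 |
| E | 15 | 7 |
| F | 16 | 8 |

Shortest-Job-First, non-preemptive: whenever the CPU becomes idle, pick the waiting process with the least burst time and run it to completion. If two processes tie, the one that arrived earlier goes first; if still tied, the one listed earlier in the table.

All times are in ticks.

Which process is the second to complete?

Gantt: | A 0-6 | idle 6-8 | B 8-11 | idle 11-13 | C 13-17 | E 17-24 | F 24-32 | D 32-42 |
Completion: A=6  B=11  C=17  D=42  E=24  F=32
Turnaround (C−A): A=6  B=3  C=4  D=28  E=9  F=16
Finish order: A → B → C → E → F → D

B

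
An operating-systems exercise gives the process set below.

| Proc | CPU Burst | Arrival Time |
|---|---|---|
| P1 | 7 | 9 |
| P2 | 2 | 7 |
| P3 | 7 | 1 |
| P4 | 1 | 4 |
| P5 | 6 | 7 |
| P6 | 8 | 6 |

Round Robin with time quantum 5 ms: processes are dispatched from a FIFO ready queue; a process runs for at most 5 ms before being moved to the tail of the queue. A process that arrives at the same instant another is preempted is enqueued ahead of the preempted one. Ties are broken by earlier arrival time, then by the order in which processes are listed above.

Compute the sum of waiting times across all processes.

Gantt: | idle 0-1 | P3 1-6 | P4 6-7 | P6 7-12 | P3 12-14 | P2 14-16 | P5 16-21 | P1 21-26 | P6 26-29 | P5 29-30 | P1 30-32 |
Completion: P1=32  P2=16  P3=14  P4=7  P5=30  P6=29
Turnaround (C−A): P1=23  P2=9  P3=13  P4=3  P5=23  P6=23
Waiting = turnaround − burst: P1=16, P2=7, P3=6, P4=2, P5=17, P6=15
Total waiting = 16 + 7 + 6 + 2 + 17 + 15 = 63

63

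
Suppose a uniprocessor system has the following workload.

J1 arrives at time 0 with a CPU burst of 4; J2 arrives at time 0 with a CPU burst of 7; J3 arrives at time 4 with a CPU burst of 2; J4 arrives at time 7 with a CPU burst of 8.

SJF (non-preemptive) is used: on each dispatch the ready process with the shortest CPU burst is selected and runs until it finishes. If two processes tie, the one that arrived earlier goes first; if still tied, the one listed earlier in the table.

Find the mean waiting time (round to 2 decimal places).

Timeline: | J1 0-4 | J3 4-6 | J2 6-13 | J4 13-21 |
Completion: J1=4  J2=13  J3=6  J4=21
Turnaround (C−A): J1=4  J2=13  J3=2  J4=14
Waiting times: J1=0, J2=6, J3=0, J4=6
Average waiting = (0+6+0+6) / 4 = 12/4 = 3.00

3.00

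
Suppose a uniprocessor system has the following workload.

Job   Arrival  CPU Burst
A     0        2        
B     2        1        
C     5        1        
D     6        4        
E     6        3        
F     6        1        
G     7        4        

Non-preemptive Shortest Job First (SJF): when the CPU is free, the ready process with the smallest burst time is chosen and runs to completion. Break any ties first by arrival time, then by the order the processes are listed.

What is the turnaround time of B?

Schedule: | A 0-2 | B 2-3 | idle 3-5 | C 5-6 | F 6-7 | E 7-10 | D 10-14 | G 14-18 |
Completion: A=2  B=3  C=6  D=14  E=10  F=7  G=18
Turnaround (C−A): A=2  B=1  C=1  D=8  E=4  F=1  G=11
Turnaround(B) = completion − arrival = 3 − 2 = 1

1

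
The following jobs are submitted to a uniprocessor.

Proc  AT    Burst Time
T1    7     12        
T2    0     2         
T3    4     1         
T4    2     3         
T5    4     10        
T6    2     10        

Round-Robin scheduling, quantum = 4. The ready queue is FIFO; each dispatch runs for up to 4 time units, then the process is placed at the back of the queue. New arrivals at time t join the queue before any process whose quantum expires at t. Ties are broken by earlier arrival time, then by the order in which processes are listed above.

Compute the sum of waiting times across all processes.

64

Timeline: | T2 0-2 | T4 2-5 | T6 5-9 | T3 9-10 | T5 10-14 | T1 14-18 | T6 18-22 | T5 22-26 | T1 26-30 | T6 30-32 | T5 32-34 | T1 34-38 |
Completion: T1=38  T2=2  T3=10  T4=5  T5=34  T6=32
Turnaround (C−A): T1=31  T2=2  T3=6  T4=3  T5=30  T6=30
Waiting = turnaround − burst: T1=19, T2=0, T3=5, T4=0, T5=20, T6=20
Total waiting = 19 + 0 + 5 + 0 + 20 + 20 = 64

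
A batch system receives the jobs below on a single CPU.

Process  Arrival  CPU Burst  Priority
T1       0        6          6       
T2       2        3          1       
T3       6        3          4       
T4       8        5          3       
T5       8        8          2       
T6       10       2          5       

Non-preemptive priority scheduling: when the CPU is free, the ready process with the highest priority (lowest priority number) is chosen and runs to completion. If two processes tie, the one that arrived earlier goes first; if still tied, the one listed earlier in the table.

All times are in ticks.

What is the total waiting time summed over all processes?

Schedule: | T1 0-6 | T2 6-9 | T5 9-17 | T4 17-22 | T3 22-25 | T6 25-27 |
Completion: T1=6  T2=9  T3=25  T4=22  T5=17  T6=27
Turnaround (C−A): T1=6  T2=7  T3=19  T4=14  T5=9  T6=17
Waiting = turnaround − burst: T1=0, T2=4, T3=16, T4=9, T5=1, T6=15
Total waiting = 0 + 4 + 16 + 9 + 1 + 15 = 45

45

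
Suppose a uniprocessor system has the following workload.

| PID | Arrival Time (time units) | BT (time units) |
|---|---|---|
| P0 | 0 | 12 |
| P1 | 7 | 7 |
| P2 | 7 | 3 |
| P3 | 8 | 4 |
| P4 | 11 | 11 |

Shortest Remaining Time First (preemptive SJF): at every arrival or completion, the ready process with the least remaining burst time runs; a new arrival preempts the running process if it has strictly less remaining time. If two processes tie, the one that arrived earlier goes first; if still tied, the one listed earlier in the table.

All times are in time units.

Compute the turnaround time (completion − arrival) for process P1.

19

Gantt: | P0 0-7 | P2 7-10 | P3 10-14 | P0 14-19 | P1 19-26 | P4 26-37 |
Completion: P0=19  P1=26  P2=10  P3=14  P4=37
Turnaround (C−A): P0=19  P1=19  P2=3  P3=6  P4=26
Turnaround(P1) = completion − arrival = 26 − 7 = 19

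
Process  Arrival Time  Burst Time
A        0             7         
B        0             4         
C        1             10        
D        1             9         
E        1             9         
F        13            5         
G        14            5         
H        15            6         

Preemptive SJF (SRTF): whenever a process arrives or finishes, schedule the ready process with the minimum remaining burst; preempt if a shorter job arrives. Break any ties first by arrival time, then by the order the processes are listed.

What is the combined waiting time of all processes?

121

Gantt: | B 0-4 | A 4-11 | D 11-13 | F 13-18 | G 18-23 | H 23-29 | D 29-36 | E 36-45 | C 45-55 |
Completion: A=11  B=4  C=55  D=36  E=45  F=18  G=23  H=29
Waiting = turnaround − burst: A=4, B=0, C=44, D=26, E=35, F=0, G=4, H=8
Total waiting = 4 + 0 + 44 + 26 + 35 + 0 + 4 + 8 = 121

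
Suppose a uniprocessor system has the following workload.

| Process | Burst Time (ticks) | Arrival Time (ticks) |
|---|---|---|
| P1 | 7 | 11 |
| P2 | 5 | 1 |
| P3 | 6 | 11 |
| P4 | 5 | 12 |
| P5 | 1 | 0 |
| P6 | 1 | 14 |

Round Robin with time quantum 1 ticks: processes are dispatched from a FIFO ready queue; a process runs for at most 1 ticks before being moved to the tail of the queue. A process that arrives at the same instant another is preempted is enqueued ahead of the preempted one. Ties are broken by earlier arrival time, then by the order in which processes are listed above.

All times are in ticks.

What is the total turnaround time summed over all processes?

61

Schedule: | P5 0-1 | P2 1-6 | idle 6-11 | P1 11-12 | P3 12-13 | P4 13-14 | P1 14-15 | P3 15-16 | P6 16-17 | P4 17-18 | P1 18-19 | P3 19-20 | P4 20-21 | P1 21-22 | P3 22-23 | P4 23-24 | P1 24-25 | P3 25-26 | P4 26-27 | P1 27-28 | P3 28-29 | P1 29-30 |
Completion: P1=30  P2=6  P3=29  P4=27  P5=1  P6=17
Turnaround (C−A): P1=19  P2=5  P3=18  P4=15  P5=1  P6=3
Turnaround = completion − arrival: P1=19, P2=5, P3=18, P4=15, P5=1, P6=3
Total turnaround = 19 + 5 + 18 + 15 + 1 + 3 = 61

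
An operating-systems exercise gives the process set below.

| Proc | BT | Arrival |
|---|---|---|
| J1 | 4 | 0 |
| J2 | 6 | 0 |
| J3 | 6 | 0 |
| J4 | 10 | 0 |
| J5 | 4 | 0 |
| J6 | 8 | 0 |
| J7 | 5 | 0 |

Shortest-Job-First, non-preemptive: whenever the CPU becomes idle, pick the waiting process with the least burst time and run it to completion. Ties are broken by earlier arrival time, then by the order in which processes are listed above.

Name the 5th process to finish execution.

J3

Schedule: | J1 0-4 | J5 4-8 | J7 8-13 | J2 13-19 | J3 19-25 | J6 25-33 | J4 33-43 |
Completion: J1=4  J2=19  J3=25  J4=43  J5=8  J6=33  J7=13
Finish order: J1 → J5 → J7 → J2 → J3 → J6 → J4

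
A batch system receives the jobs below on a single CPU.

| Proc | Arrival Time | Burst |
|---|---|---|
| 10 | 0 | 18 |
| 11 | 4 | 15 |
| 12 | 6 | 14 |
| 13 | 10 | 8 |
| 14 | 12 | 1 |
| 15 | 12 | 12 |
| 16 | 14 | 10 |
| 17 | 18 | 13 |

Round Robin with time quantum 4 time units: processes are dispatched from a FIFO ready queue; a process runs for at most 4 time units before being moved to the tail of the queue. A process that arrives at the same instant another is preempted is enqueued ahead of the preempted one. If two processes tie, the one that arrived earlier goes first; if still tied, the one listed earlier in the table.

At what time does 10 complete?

Timeline: | 10 0-4 | 11 4-8 | 10 8-12 | 12 12-16 | 11 16-20 | 13 20-24 | 14 24-25 | 15 25-29 | 10 29-33 | 16 33-37 | 12 37-41 | 17 41-45 | 11 45-49 | 13 49-53 | 15 53-57 | 10 57-61 | 16 61-65 | 12 65-69 | 17 69-73 | 11 73-76 | 15 76-80 | 10 80-82 | 16 82-84 | 12 84-86 | 17 86-91 |
Completion: 10=82  11=76  12=86  13=53  14=25  15=80  16=84  17=91

82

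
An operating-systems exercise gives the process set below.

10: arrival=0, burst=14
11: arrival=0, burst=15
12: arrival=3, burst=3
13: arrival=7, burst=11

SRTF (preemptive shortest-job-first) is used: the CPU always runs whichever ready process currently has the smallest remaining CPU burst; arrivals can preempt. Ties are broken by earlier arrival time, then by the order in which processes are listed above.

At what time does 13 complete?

Gantt: | 10 0-3 | 12 3-6 | 10 6-17 | 13 17-28 | 11 28-43 |
Completion: 10=17  11=43  12=6  13=28
Turnaround (C−A): 10=17  11=43  12=3  13=21

28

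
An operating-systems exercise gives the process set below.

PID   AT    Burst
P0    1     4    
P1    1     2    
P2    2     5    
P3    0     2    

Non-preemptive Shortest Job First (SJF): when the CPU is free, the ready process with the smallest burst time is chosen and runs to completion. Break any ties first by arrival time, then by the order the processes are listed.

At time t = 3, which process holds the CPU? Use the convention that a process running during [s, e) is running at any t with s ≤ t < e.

Timeline: | P3 0-2 | P1 2-4 | P0 4-8 | P2 8-13 |
Completion: P0=8  P1=4  P2=13  P3=2

P1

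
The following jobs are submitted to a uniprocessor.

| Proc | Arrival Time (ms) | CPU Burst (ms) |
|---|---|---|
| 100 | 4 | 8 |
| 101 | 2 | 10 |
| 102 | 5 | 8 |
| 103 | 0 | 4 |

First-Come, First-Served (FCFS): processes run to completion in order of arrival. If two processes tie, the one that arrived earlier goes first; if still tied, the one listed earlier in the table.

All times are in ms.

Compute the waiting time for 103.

0

Timeline: | 103 0-4 | 101 4-14 | 100 14-22 | 102 22-30 |
Completion: 100=22  101=14  102=30  103=4
Turnaround (C−A): 100=18  101=12  102=25  103=4
Waiting(103) = turnaround − burst = 4 − 4 = 0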